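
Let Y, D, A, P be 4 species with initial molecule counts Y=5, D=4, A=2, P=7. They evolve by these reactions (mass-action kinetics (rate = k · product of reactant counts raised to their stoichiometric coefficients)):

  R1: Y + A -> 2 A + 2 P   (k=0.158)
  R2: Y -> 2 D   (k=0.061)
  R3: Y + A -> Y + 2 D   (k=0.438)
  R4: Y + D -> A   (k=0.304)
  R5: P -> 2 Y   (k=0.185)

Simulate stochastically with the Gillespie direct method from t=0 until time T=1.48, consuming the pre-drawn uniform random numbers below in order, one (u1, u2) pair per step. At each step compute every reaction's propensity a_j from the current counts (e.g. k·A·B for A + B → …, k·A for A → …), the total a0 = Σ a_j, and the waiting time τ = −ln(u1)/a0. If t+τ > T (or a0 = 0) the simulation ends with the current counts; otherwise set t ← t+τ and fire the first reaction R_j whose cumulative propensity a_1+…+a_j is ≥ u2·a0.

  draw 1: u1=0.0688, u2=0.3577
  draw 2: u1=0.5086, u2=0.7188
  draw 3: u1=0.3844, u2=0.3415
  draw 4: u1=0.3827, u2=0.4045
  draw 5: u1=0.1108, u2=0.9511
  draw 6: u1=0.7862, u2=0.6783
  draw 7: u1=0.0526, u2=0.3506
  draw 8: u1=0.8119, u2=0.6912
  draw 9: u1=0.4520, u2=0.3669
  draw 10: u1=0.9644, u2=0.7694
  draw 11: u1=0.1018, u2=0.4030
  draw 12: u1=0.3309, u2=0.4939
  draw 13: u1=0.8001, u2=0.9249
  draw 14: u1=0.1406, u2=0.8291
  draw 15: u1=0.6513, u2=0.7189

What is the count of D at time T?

D at T = 7

t=0.000: Y=5 D=4 A=2 P=7
Draw 1: a1=1.580, a2=0.305, a3=4.380, a4=6.080, a5=1.295, a0=13.640; τ=−ln(0.0688)/13.640=0.196 → t=0.196; u2·a0=0.3577·13.640=4.879; a1+a2=1.885 < 4.879 ≤ a1+…+a3=6.265 → R3 fires; Y=5 D=6 A=1 P=7
Draw 2: a1=0.790, a2=0.305, a3=2.190, a4=9.120, a5=1.295, a0=13.700; τ=−ln(0.5086)/13.700=0.049 → t=0.246; u2·a0=0.7188·13.700=9.848; a1+…+a3=3.285 < 9.848 ≤ a1+…+a4=12.405 → R4 fires; Y=4 D=5 A=2 P=7
Draw 3: a1=1.264, a2=0.244, a3=3.504, a4=6.080, a5=1.295, a0=12.387; τ=−ln(0.3844)/12.387=0.077 → t=0.323; u2·a0=0.3415·12.387=4.230; a1+a2=1.508 < 4.230 ≤ a1+…+a3=5.012 → R3 fires; Y=4 D=7 A=1 P=7
Draw 4: a1=0.632, a2=0.244, a3=1.752, a4=8.512, a5=1.295, a0=12.435; τ=−ln(0.3827)/12.435=0.077 → t=0.400; u2·a0=0.4045·12.435=5.030; a1+…+a3=2.628 < 5.030 ≤ a1+…+a4=11.140 → R4 fires; Y=3 D=6 A=2 P=7
Draw 5: a1=0.948, a2=0.183, a3=2.628, a4=5.472, a5=1.295, a0=10.526; τ=−ln(0.1108)/10.526=0.209 → t=0.609; u2·a0=0.9511·10.526=10.011; a1+…+a4=9.231 < 10.011 ≤ a1+…+a5=10.526 → R5 fires; Y=5 D=6 A=2 P=6
Draw 6: a1=1.580, a2=0.305, a3=4.380, a4=9.120, a5=1.110, a0=16.495; τ=−ln(0.7862)/16.495=0.015 → t=0.624; u2·a0=0.6783·16.495=11.189; a1+…+a3=6.265 < 11.189 ≤ a1+…+a4=15.385 → R4 fires; Y=4 D=5 A=3 P=6
Draw 7: a1=1.896, a2=0.244, a3=5.256, a4=6.080, a5=1.110, a0=14.586; τ=−ln(0.0526)/14.586=0.202 → t=0.826; u2·a0=0.3506·14.586=5.114; a1+a2=2.140 < 5.114 ≤ a1+…+a3=7.396 → R3 fires; Y=4 D=7 A=2 P=6
Draw 8: a1=1.264, a2=0.244, a3=3.504, a4=8.512, a5=1.110, a0=14.634; τ=−ln(0.8119)/14.634=0.014 → t=0.840; u2·a0=0.6912·14.634=10.115; a1+…+a3=5.012 < 10.115 ≤ a1+…+a4=13.524 → R4 fires; Y=3 D=6 A=3 P=6
Draw 9: a1=1.422, a2=0.183, a3=3.942, a4=5.472, a5=1.110, a0=12.129; τ=−ln(0.4520)/12.129=0.065 → t=0.905; u2·a0=0.3669·12.129=4.450; a1+a2=1.605 < 4.450 ≤ a1+…+a3=5.547 → R3 fires; Y=3 D=8 A=2 P=6
Draw 10: a1=0.948, a2=0.183, a3=2.628, a4=7.296, a5=1.110, a0=12.165; τ=−ln(0.9644)/12.165=0.003 → t=0.908; u2·a0=0.7694·12.165=9.360; a1+…+a3=3.759 < 9.360 ≤ a1+…+a4=11.055 → R4 fires; Y=2 D=7 A=3 P=6
Draw 11: a1=0.948, a2=0.122, a3=2.628, a4=4.256, a5=1.110, a0=9.064; τ=−ln(0.1018)/9.064=0.252 → t=1.160; u2·a0=0.4030·9.064=3.653; a1+a2=1.070 < 3.653 ≤ a1+…+a3=3.698 → R3 fires; Y=2 D=9 A=2 P=6
Draw 12: a1=0.632, a2=0.122, a3=1.752, a4=5.472, a5=1.110, a0=9.088; τ=−ln(0.3309)/9.088=0.122 → t=1.282; u2·a0=0.4939·9.088=4.489; a1+…+a3=2.506 < 4.489 ≤ a1+…+a4=7.978 → R4 fires; Y=1 D=8 A=3 P=6
Draw 13: a1=0.474, a2=0.061, a3=1.314, a4=2.432, a5=1.110, a0=5.391; τ=−ln(0.8001)/5.391=0.041 → t=1.323; u2·a0=0.9249·5.391=4.986; a1+…+a4=4.281 < 4.986 ≤ a1+…+a5=5.391 → R5 fires; Y=3 D=8 A=3 P=5
Draw 14: a1=1.422, a2=0.183, a3=3.942, a4=7.296, a5=0.925, a0=13.768; τ=−ln(0.1406)/13.768=0.142 → t=1.466; u2·a0=0.8291·13.768=11.415; a1+…+a3=5.547 < 11.415 ≤ a1+…+a4=12.843 → R4 fires; Y=2 D=7 A=4 P=5
Draw 15: a1=1.264, a2=0.122, a3=3.504, a4=4.256, a5=0.925, a0=10.071; τ=−ln(0.6513)/10.071=0.043 → t=1.508 > T=1.48: stop.
Read off D at T=1.48: 7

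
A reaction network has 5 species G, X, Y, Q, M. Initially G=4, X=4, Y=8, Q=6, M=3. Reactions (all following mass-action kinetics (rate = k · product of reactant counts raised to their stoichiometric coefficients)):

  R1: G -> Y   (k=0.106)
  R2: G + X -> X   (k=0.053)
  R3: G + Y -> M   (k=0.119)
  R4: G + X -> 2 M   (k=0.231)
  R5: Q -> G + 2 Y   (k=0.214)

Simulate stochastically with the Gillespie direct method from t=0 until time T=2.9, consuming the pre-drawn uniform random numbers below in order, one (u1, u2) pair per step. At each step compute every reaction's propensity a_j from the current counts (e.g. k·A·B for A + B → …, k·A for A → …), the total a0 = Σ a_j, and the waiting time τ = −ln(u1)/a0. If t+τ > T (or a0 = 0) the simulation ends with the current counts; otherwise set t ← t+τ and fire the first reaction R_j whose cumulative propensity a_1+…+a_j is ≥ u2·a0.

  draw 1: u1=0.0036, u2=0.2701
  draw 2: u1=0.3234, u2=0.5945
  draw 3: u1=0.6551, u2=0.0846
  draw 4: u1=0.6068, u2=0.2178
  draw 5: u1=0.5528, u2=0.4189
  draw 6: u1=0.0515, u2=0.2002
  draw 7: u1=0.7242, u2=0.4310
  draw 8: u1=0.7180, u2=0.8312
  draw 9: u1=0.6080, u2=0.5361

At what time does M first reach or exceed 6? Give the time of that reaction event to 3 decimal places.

t=0.000: G=4 X=4 Y=8 Q=6 M=3
Draw 1: a1=0.424, a2=0.848, a3=3.808, a4=3.696, a5=1.284, a0=10.060; τ=−ln(0.0036)/10.060=0.559 → t=0.559; u2·a0=0.2701·10.060=2.717; a1+a2=1.272 < 2.717 ≤ a1+…+a3=5.080 → R3 fires; G=3 X=4 Y=7 Q=6 M=4
Draw 2: a1=0.318, a2=0.636, a3=2.499, a4=2.772, a5=1.284, a0=7.509; τ=−ln(0.3234)/7.509=0.150 → t=0.710; u2·a0=0.5945·7.509=4.464; a1+…+a3=3.453 < 4.464 ≤ a1+…+a4=6.225 → R4 fires; G=2 X=3 Y=7 Q=6 M=6
Draw 3: a1=0.212, a2=0.318, a3=1.666, a4=1.386, a5=1.284, a0=4.866; τ=−ln(0.6551)/4.866=0.087 → t=0.797; u2·a0=0.0846·4.866=0.412; a1=0.212 < 0.412 ≤ a1+a2=0.530 → R2 fires; G=1 X=3 Y=7 Q=6 M=6
Draw 4: a1=0.106, a2=0.159, a3=0.833, a4=0.693, a5=1.284, a0=3.075; τ=−ln(0.6068)/3.075=0.162 → t=0.959; u2·a0=0.2178·3.075=0.670; a1+a2=0.265 < 0.670 ≤ a1+…+a3=1.098 → R3 fires; G=0 X=3 Y=6 Q=6 M=7
Draw 5: a1=0.000, a2=0.000, a3=0.000, a4=0.000, a5=1.284, a0=1.284; τ=−ln(0.5528)/1.284=0.462 → t=1.421; u2·a0=0.4189·1.284=0.538; a1+…+a4=0.000 < 0.538 ≤ a1+…+a5=1.284 → R5 fires; G=1 X=3 Y=8 Q=5 M=7
Draw 6: a1=0.106, a2=0.159, a3=0.952, a4=0.693, a5=1.070, a0=2.980; τ=−ln(0.0515)/2.980=0.995 → t=2.416; u2·a0=0.2002·2.980=0.597; a1+a2=0.265 < 0.597 ≤ a1+…+a3=1.217 → R3 fires; G=0 X=3 Y=7 Q=5 M=8
Draw 7: a1=0.000, a2=0.000, a3=0.000, a4=0.000, a5=1.070, a0=1.070; τ=−ln(0.7242)/1.070=0.302 → t=2.718; u2·a0=0.4310·1.070=0.461; a1+…+a4=0.000 < 0.461 ≤ a1+…+a5=1.070 → R5 fires; G=1 X=3 Y=9 Q=4 M=8
Draw 8: a1=0.106, a2=0.159, a3=1.071, a4=0.693, a5=0.856, a0=2.885; τ=−ln(0.7180)/2.885=0.115 → t=2.832; u2·a0=0.8312·2.885=2.398; a1+…+a4=2.029 < 2.398 ≤ a1+…+a5=2.885 → R5 fires; G=2 X=3 Y=11 Q=3 M=8
Draw 9: a1=0.212, a2=0.318, a3=2.618, a4=1.386, a5=0.642, a0=5.176; τ=−ln(0.6080)/5.176=0.096 → t=2.929 > T=2.9: stop.
M first becomes ≥ 6 when it reaches 6 at the event at t=0.710.

Threshold first reached at t = 0.710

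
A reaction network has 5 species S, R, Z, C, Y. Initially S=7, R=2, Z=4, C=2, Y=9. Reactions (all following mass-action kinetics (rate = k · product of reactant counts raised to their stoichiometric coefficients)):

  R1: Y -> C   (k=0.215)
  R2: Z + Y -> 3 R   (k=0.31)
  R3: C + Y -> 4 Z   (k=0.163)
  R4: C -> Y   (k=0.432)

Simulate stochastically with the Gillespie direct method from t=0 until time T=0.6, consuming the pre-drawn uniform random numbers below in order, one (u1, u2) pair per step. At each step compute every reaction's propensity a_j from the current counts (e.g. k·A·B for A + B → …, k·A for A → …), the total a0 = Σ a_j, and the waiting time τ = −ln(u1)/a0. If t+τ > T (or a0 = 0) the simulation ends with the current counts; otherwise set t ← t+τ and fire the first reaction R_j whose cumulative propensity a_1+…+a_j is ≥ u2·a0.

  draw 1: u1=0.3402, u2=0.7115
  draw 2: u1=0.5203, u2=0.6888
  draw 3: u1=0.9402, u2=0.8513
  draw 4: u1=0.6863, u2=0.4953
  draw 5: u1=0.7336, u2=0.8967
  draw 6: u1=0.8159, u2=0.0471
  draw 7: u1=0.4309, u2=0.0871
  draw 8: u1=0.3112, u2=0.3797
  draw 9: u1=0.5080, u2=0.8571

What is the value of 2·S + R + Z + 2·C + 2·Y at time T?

Value at T = 42

Check how each reaction changes W = 2·S + R + Z + 2·C + 2·Y (weight of products minus weight of reactants):
R1: Y -> C: (2·1) − (2·1) = 2 − 2 = 0
R2: Z + Y -> 3 R: (1·3) − (1·1 + 2·1) = 3 − 3 = 0
R3: C + Y -> 4 Z: (1·4) − (2·1 + 2·1) = 4 − 4 = 0
R4: C -> Y: (2·1) − (2·1) = 2 − 2 = 0
Every reaction leaves W unchanged, so W is conserved and no simulation is needed: W(T) = W(0) = 2·7 + 2 + 4 + 2·2 + 2·9 = 42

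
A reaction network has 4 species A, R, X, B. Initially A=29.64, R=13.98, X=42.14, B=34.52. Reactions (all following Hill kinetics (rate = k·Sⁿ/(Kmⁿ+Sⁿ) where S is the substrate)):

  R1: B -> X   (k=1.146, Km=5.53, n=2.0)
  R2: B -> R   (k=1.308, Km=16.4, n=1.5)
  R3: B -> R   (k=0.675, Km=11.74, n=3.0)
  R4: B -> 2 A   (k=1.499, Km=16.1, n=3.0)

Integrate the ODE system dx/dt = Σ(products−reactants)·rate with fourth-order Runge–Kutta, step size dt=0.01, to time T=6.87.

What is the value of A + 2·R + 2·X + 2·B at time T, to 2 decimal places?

Check how each reaction changes W = A + 2·R + 2·X + 2·B (weight of products minus weight of reactants):
R1: B -> X: (2·1) − (2·1) = 2 − 2 = 0
R2: B -> R: (2·1) − (2·1) = 2 − 2 = 0
R3: B -> R: (2·1) − (2·1) = 2 − 2 = 0
R4: B -> 2 A: (1·2) − (2·1) = 2 − 2 = 0
Every reaction leaves W unchanged, so W is conserved and no simulation is needed: W(T) = W(0) = 29.64 + 2·13.98 + 2·42.14 + 2·34.52 = 210.92

Value at T = 210.92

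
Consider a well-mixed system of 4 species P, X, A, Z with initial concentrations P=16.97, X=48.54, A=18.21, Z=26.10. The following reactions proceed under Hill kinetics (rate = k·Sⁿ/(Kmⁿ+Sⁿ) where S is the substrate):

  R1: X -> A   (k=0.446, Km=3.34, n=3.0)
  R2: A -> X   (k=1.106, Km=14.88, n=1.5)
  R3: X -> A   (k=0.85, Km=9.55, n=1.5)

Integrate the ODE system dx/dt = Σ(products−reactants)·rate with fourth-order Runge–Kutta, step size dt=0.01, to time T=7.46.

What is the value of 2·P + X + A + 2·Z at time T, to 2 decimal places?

Value at T = 152.89

Check how each reaction changes W = 2·P + X + A + 2·Z (weight of products minus weight of reactants):
R1: X -> A: (1·1) − (1·1) = 1 − 1 = 0
R2: A -> X: (1·1) − (1·1) = 1 − 1 = 0
R3: X -> A: (1·1) − (1·1) = 1 − 1 = 0
Every reaction leaves W unchanged, so W is conserved and no simulation is needed: W(T) = W(0) = 2·16.97 + 48.54 + 18.21 + 2·26.10 = 152.89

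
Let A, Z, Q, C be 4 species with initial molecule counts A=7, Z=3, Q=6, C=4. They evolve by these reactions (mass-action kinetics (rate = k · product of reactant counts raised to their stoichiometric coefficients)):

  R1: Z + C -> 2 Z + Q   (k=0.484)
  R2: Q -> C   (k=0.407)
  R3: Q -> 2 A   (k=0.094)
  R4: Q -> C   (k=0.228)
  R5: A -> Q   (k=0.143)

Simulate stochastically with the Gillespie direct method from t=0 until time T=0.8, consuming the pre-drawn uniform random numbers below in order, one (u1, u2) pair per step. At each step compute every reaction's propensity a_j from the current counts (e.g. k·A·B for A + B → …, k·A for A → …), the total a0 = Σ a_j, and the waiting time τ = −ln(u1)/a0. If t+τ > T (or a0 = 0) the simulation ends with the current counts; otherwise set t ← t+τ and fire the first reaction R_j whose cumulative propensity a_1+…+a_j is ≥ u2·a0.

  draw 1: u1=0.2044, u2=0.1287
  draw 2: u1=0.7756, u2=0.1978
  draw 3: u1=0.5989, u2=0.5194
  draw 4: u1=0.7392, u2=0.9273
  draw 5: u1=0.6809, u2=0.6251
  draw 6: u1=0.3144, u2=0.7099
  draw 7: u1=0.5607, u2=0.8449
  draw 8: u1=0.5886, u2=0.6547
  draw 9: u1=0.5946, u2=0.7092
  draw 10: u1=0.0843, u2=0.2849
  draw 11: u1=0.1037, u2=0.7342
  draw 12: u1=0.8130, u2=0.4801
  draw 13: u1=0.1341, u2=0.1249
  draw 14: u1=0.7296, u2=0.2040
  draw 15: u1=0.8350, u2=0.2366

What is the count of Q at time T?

Q at T = 8

t=0.000: A=7 Z=3 Q=6 C=4
Draw 1: a1=5.808, a2=2.442, a3=0.564, a4=1.368, a5=1.001, a0=11.183; τ=−ln(0.2044)/11.183=0.142 → t=0.142; u2·a0=0.1287·11.183=1.439 ≤ a1=5.808 → R1 fires; A=7 Z=4 Q=7 C=3
Draw 2: a1=5.808, a2=2.849, a3=0.658, a4=1.596, a5=1.001, a0=11.912; τ=−ln(0.7756)/11.912=0.021 → t=0.163; u2·a0=0.1978·11.912=2.356 ≤ a1=5.808 → R1 fires; A=7 Z=5 Q=8 C=2
Draw 3: a1=4.840, a2=3.256, a3=0.752, a4=1.824, a5=1.001, a0=11.673; τ=−ln(0.5989)/11.673=0.044 → t=0.207; u2·a0=0.5194·11.673=6.063; a1=4.840 < 6.063 ≤ a1+a2=8.096 → R2 fires; A=7 Z=5 Q=7 C=3
Draw 4: a1=7.260, a2=2.849, a3=0.658, a4=1.596, a5=1.001, a0=13.364; τ=−ln(0.7392)/13.364=0.023 → t=0.230; u2·a0=0.9273·13.364=12.392; a1+…+a4=12.363 < 12.392 ≤ a1+…+a5=13.364 → R5 fires; A=6 Z=5 Q=8 C=3
Draw 5: a1=7.260, a2=3.256, a3=0.752, a4=1.824, a5=0.858, a0=13.950; τ=−ln(0.6809)/13.950=0.028 → t=0.257; u2·a0=0.6251·13.950=8.720; a1=7.260 < 8.720 ≤ a1+a2=10.516 → R2 fires; A=6 Z=5 Q=7 C=4
Draw 6: a1=9.680, a2=2.849, a3=0.658, a4=1.596, a5=0.858, a0=15.641; τ=−ln(0.3144)/15.641=0.074 → t=0.331; u2·a0=0.7099·15.641=11.104; a1=9.680 < 11.104 ≤ a1+a2=12.529 → R2 fires; A=6 Z=5 Q=6 C=5
Draw 7: a1=12.100, a2=2.442, a3=0.564, a4=1.368, a5=0.858, a0=17.332; τ=−ln(0.5607)/17.332=0.033 → t=0.365; u2·a0=0.8449·17.332=14.644; a1+a2=14.542 < 14.644 ≤ a1+…+a3=15.106 → R3 fires; A=8 Z=5 Q=5 C=5
Draw 8: a1=12.100, a2=2.035, a3=0.470, a4=1.140, a5=1.144, a0=16.889; τ=−ln(0.5886)/16.889=0.031 → t=0.396; u2·a0=0.6547·16.889=11.057 ≤ a1=12.100 → R1 fires; A=8 Z=6 Q=6 C=4
Draw 9: a1=11.616, a2=2.442, a3=0.564, a4=1.368, a5=1.144, a0=17.134; τ=−ln(0.5946)/17.134=0.030 → t=0.426; u2·a0=0.7092·17.134=12.151; a1=11.616 < 12.151 ≤ a1+a2=14.058 → R2 fires; A=8 Z=6 Q=5 C=5
Draw 10: a1=14.520, a2=2.035, a3=0.470, a4=1.140, a5=1.144, a0=19.309; τ=−ln(0.0843)/19.309=0.128 → t=0.555; u2·a0=0.2849·19.309=5.501 ≤ a1=14.520 → R1 fires; A=8 Z=7 Q=6 C=4
Draw 11: a1=13.552, a2=2.442, a3=0.564, a4=1.368, a5=1.144, a0=19.070; τ=−ln(0.1037)/19.070=0.119 → t=0.673; u2·a0=0.7342·19.070=14.001; a1=13.552 < 14.001 ≤ a1+a2=15.994 → R2 fires; A=8 Z=7 Q=5 C=5
Draw 12: a1=16.940, a2=2.035, a3=0.470, a4=1.140, a5=1.144, a0=21.729; τ=−ln(0.8130)/21.729=0.010 → t=0.683; u2·a0=0.4801·21.729=10.432 ≤ a1=16.940 → R1 fires; A=8 Z=8 Q=6 C=4
Draw 13: a1=15.488, a2=2.442, a3=0.564, a4=1.368, a5=1.144, a0=21.006; τ=−ln(0.1341)/21.006=0.096 → t=0.779; u2·a0=0.1249·21.006=2.624 ≤ a1=15.488 → R1 fires; A=8 Z=9 Q=7 C=3
Draw 14: a1=13.068, a2=2.849, a3=0.658, a4=1.596, a5=1.144, a0=19.315; τ=−ln(0.7296)/19.315=0.016 → t=0.795; u2·a0=0.2040·19.315=3.940 ≤ a1=13.068 → R1 fires; A=8 Z=10 Q=8 C=2
Draw 15: a1=9.680, a2=3.256, a3=0.752, a4=1.824, a5=1.144, a0=16.656; τ=−ln(0.8350)/16.656=0.011 → t=0.806 > T=0.8: stop.
Read off Q at T=0.8: 8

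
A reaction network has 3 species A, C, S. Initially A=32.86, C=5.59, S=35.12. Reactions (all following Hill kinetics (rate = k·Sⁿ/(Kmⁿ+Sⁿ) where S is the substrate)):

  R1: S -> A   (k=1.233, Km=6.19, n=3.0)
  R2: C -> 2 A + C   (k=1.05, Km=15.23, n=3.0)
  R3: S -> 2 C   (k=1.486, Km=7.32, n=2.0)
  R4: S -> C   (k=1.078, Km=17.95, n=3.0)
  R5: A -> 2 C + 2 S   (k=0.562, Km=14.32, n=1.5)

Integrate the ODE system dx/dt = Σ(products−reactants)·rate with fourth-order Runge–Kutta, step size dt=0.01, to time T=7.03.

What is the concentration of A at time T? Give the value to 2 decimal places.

RK4 with dt=0.01: 703 steps to T=7.03. Trajectory (selected grid times):
t=0.00: A=32.86 C=5.59 S=35.12
t=0.78: A=33.65 C=9.22 S=33.01
t=1.56: A=34.71 C=12.83 S=30.93
t=2.34: A=36.08 C=16.40 S=28.88
t=3.12: A=37.71 C=19.94 S=26.89
t=3.91: A=39.54 C=23.48 S=24.93
t=4.69: A=41.46 C=26.92 S=23.06
t=5.47: A=43.46 C=30.29 S=21.25
t=6.25: A=45.50 C=33.58 S=19.53
t=7.03: A=47.57 C=36.79 S=17.90
Read off A at T=7.03: 47.57

A at T = 47.57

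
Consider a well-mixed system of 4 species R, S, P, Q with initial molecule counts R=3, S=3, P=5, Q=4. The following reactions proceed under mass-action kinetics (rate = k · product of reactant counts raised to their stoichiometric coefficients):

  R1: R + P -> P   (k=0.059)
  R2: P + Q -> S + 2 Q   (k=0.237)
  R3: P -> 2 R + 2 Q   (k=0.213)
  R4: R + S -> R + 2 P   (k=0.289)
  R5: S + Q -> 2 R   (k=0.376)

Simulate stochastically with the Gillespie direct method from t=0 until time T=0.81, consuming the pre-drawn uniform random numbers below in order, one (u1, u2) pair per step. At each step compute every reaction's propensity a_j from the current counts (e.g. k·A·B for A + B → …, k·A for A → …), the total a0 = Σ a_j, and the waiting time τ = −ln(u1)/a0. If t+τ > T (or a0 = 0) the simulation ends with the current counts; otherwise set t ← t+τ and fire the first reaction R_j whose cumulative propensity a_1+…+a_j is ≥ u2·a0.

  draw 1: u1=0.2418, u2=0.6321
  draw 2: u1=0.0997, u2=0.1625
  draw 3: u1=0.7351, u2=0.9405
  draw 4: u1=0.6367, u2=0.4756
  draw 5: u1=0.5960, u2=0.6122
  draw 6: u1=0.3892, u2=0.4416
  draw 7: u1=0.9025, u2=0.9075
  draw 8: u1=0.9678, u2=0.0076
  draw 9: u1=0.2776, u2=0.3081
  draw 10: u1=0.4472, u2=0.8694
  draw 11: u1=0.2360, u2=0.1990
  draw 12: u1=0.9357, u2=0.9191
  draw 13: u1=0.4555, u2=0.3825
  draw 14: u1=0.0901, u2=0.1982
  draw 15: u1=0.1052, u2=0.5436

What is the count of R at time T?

R at T = 10

t=0.000: R=3 S=3 P=5 Q=4
Draw 1: a1=0.885, a2=4.740, a3=1.065, a4=2.601, a5=4.512, a0=13.803; τ=−ln(0.2418)/13.803=0.103 → t=0.103; u2·a0=0.6321·13.803=8.725; a1+…+a3=6.690 < 8.725 ≤ a1+…+a4=9.291 → R4 fires; R=3 S=2 P=7 Q=4
Draw 2: a1=1.239, a2=6.636, a3=1.491, a4=1.734, a5=3.008, a0=14.108; τ=−ln(0.0997)/14.108=0.163 → t=0.266; u2·a0=0.1625·14.108=2.293; a1=1.239 < 2.293 ≤ a1+a2=7.875 → R2 fires; R=3 S=3 P=6 Q=5
Draw 3: a1=1.062, a2=7.110, a3=1.278, a4=2.601, a5=5.640, a0=17.691; τ=−ln(0.7351)/17.691=0.017 → t=0.284; u2·a0=0.9405·17.691=16.638; a1+…+a4=12.051 < 16.638 ≤ a1+…+a5=17.691 → R5 fires; R=5 S=2 P=6 Q=4
Draw 4: a1=1.770, a2=5.688, a3=1.278, a4=2.890, a5=3.008, a0=14.634; τ=−ln(0.6367)/14.634=0.031 → t=0.315; u2·a0=0.4756·14.634=6.960; a1=1.770 < 6.960 ≤ a1+a2=7.458 → R2 fires; R=5 S=3 P=5 Q=5
Draw 5: a1=1.475, a2=5.925, a3=1.065, a4=4.335, a5=5.640, a0=18.440; τ=−ln(0.5960)/18.440=0.028 → t=0.343; u2·a0=0.6122·18.440=11.289; a1+…+a3=8.465 < 11.289 ≤ a1+…+a4=12.800 → R4 fires; R=5 S=2 P=7 Q=5
Draw 6: a1=2.065, a2=8.295, a3=1.491, a4=2.890, a5=3.760, a0=18.501; τ=−ln(0.3892)/18.501=0.051 → t=0.394; u2·a0=0.4416·18.501=8.170; a1=2.065 < 8.170 ≤ a1+a2=10.360 → R2 fires; R=5 S=3 P=6 Q=6
Draw 7: a1=1.770, a2=8.532, a3=1.278, a4=4.335, a5=6.768, a0=22.683; τ=−ln(0.9025)/22.683=0.005 → t=0.398; u2·a0=0.9075·22.683=20.585; a1+…+a4=15.915 < 20.585 ≤ a1+…+a5=22.683 → R5 fires; R=7 S=2 P=6 Q=5
Draw 8: a1=2.478, a2=7.110, a3=1.278, a4=4.046, a5=3.760, a0=18.672; τ=−ln(0.9678)/18.672=0.002 → t=0.400; u2·a0=0.0076·18.672=0.142 ≤ a1=2.478 → R1 fires; R=6 S=2 P=6 Q=5
Draw 9: a1=2.124, a2=7.110, a3=1.278, a4=3.468, a5=3.760, a0=17.740; τ=−ln(0.2776)/17.740=0.072 → t=0.472; u2·a0=0.3081·17.740=5.466; a1=2.124 < 5.466 ≤ a1+a2=9.234 → R2 fires; R=6 S=3 P=5 Q=6
Draw 10: a1=1.770, a2=7.110, a3=1.065, a4=5.202, a5=6.768, a0=21.915; τ=−ln(0.4472)/21.915=0.037 → t=0.509; u2·a0=0.8694·21.915=19.053; a1+…+a4=15.147 < 19.053 ≤ a1+…+a5=21.915 → R5 fires; R=8 S=2 P=5 Q=5
Draw 11: a1=2.360, a2=5.925, a3=1.065, a4=4.624, a5=3.760, a0=17.734; τ=−ln(0.2360)/17.734=0.081 → t=0.590; u2·a0=0.1990·17.734=3.529; a1=2.360 < 3.529 ≤ a1+a2=8.285 → R2 fires; R=8 S=3 P=4 Q=6
Draw 12: a1=1.888, a2=5.688, a3=0.852, a4=6.936, a5=6.768, a0=22.132; τ=−ln(0.9357)/22.132=0.003 → t=0.593; u2·a0=0.9191·22.132=20.342; a1+…+a4=15.364 < 20.342 ≤ a1+…+a5=22.132 → R5 fires; R=10 S=2 P=4 Q=5
Draw 13: a1=2.360, a2=4.740, a3=0.852, a4=5.780, a5=3.760, a0=17.492; τ=−ln(0.4555)/17.492=0.045 → t=0.638; u2·a0=0.3825·17.492=6.691; a1=2.360 < 6.691 ≤ a1+a2=7.100 → R2 fires; R=10 S=3 P=3 Q=6
Draw 14: a1=1.770, a2=4.266, a3=0.639, a4=8.670, a5=6.768, a0=22.113; τ=−ln(0.0901)/22.113=0.109 → t=0.747; u2·a0=0.1982·22.113=4.383; a1=1.770 < 4.383 ≤ a1+a2=6.036 → R2 fires; R=10 S=4 P=2 Q=7
Draw 15: a1=1.180, a2=3.318, a3=0.426, a4=11.560, a5=10.528, a0=27.012; τ=−ln(0.1052)/27.012=0.083 → t=0.830 > T=0.81: stop.
Read off R at T=0.81: 10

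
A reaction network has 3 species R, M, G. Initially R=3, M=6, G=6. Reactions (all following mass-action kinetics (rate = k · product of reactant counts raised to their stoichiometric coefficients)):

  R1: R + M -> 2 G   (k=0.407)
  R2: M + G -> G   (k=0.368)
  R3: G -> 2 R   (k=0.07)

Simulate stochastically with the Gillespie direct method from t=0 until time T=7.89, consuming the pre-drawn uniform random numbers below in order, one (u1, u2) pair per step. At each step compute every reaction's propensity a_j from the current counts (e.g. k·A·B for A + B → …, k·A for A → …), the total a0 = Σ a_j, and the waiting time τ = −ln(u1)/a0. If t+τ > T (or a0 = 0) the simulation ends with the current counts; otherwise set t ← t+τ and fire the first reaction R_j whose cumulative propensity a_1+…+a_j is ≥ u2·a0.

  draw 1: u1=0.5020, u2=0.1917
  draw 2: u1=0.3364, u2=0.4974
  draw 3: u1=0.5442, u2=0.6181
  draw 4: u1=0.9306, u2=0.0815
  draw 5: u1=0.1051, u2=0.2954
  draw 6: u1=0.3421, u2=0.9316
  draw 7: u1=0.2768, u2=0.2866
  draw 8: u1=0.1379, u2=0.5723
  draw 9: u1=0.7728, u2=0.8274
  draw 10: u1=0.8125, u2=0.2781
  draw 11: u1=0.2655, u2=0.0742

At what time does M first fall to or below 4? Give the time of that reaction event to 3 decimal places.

t=0.000: R=3 M=6 G=6
Draw 1: a1=7.326, a2=13.248, a3=0.420, a0=20.994; τ=−ln(0.5020)/20.994=0.033 → t=0.033; u2·a0=0.1917·20.994=4.025 ≤ a1=7.326 → R1 fires; R=2 M=5 G=8
Draw 2: a1=4.070, a2=14.720, a3=0.560, a0=19.350; τ=−ln(0.3364)/19.350=0.056 → t=0.089; u2·a0=0.4974·19.350=9.625; a1=4.070 < 9.625 ≤ a1+a2=18.790 → R2 fires; R=2 M=4 G=8
Draw 3: a1=3.256, a2=11.776, a3=0.560, a0=15.592; τ=−ln(0.5442)/15.592=0.039 → t=0.128; u2·a0=0.6181·15.592=9.637; a1=3.256 < 9.637 ≤ a1+a2=15.032 → R2 fires; R=2 M=3 G=8
Draw 4: a1=2.442, a2=8.832, a3=0.560, a0=11.834; τ=−ln(0.9306)/11.834=0.006 → t=0.134; u2·a0=0.0815·11.834=0.964 ≤ a1=2.442 → R1 fires; R=1 M=2 G=10
Draw 5: a1=0.814, a2=7.360, a3=0.700, a0=8.874; τ=−ln(0.1051)/8.874=0.254 → t=0.388; u2·a0=0.2954·8.874=2.621; a1=0.814 < 2.621 ≤ a1+a2=8.174 → R2 fires; R=1 M=1 G=10
Draw 6: a1=0.407, a2=3.680, a3=0.700, a0=4.787; τ=−ln(0.3421)/4.787=0.224 → t=0.612; u2·a0=0.9316·4.787=4.460; a1+a2=4.087 < 4.460 ≤ a1+…+a3=4.787 → R3 fires; R=3 M=1 G=9
Draw 7: a1=1.221, a2=3.312, a3=0.630, a0=5.163; τ=−ln(0.2768)/5.163=0.249 → t=0.861; u2·a0=0.2866·5.163=1.480; a1=1.221 < 1.480 ≤ a1+a2=4.533 → R2 fires; R=3 M=0 G=9
Draw 8: a1=0.000, a2=0.000, a3=0.630, a0=0.630; τ=−ln(0.1379)/0.630=3.145 → t=4.006; u2·a0=0.5723·0.630=0.361; a1+a2=0.000 < 0.361 ≤ a1+…+a3=0.630 → R3 fires; R=5 M=0 G=8
Draw 9: a1=0.000, a2=0.000, a3=0.560, a0=0.560; τ=−ln(0.7728)/0.560=0.460 → t=4.466; u2·a0=0.8274·0.560=0.463; a1+a2=0.000 < 0.463 ≤ a1+…+a3=0.560 → R3 fires; R=7 M=0 G=7
Draw 10: a1=0.000, a2=0.000, a3=0.490, a0=0.490; τ=−ln(0.8125)/0.490=0.424 → t=4.890; u2·a0=0.2781·0.490=0.136; a1+a2=0.000 < 0.136 ≤ a1+…+a3=0.490 → R3 fires; R=9 M=0 G=6
Draw 11: a1=0.000, a2=0.000, a3=0.420, a0=0.420; τ=−ln(0.2655)/0.420=3.157 → t=8.047 > T=7.89: stop.
M first becomes ≤ 4 when it reaches 4 at the event at t=0.089.

Threshold first reached at t = 0.089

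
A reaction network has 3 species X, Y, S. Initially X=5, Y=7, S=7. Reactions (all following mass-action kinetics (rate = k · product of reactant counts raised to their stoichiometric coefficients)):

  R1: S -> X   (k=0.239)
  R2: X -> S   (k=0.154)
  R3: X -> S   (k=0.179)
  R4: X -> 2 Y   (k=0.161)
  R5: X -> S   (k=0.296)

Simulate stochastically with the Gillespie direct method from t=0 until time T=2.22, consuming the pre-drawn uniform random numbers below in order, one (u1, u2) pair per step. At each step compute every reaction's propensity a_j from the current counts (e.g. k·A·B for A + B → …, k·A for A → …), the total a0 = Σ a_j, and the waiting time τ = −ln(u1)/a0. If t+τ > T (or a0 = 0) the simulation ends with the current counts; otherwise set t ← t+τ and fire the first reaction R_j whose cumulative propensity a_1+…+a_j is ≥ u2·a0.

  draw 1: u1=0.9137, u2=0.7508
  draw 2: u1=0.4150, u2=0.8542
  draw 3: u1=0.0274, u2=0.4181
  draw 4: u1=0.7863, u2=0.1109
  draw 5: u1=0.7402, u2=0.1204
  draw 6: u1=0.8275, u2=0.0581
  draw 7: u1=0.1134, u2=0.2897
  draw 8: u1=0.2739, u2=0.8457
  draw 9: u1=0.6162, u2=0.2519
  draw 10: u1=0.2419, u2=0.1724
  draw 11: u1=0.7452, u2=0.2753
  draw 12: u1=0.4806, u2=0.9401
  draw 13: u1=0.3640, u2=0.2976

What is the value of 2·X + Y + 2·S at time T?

Check how each reaction changes W = 2·X + Y + 2·S (weight of products minus weight of reactants):
R1: S -> X: (2·1) − (2·1) = 2 − 2 = 0
R2: X -> S: (2·1) − (2·1) = 2 − 2 = 0
R3: X -> S: (2·1) − (2·1) = 2 − 2 = 0
R4: X -> 2 Y: (1·2) − (2·1) = 2 − 2 = 0
R5: X -> S: (2·1) − (2·1) = 2 − 2 = 0
Every reaction leaves W unchanged, so W is conserved and no simulation is needed: W(T) = W(0) = 2·5 + 7 + 2·7 = 31

Value at T = 31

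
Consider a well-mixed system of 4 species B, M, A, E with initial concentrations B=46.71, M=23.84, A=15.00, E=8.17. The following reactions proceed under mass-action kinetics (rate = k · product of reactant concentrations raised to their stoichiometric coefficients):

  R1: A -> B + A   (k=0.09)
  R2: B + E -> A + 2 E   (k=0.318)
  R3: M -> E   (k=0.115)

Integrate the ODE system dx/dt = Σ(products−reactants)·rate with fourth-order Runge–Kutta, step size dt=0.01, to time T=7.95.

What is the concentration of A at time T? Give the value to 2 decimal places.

RK4 with dt=0.01: 795 steps to T=7.95. Trajectory (selected grid times):
t=0.00: B=46.71 M=23.84 A=15.00 E=8.17
t=0.88: B=0.30 M=21.55 A=65.90 E=61.36
t=1.77: B=0.29 M=19.45 A=71.40 E=68.96
t=2.65: B=0.29 M=17.58 A=77.30 E=76.73
t=3.53: B=0.28 M=15.89 A=83.67 E=84.80
t=4.42: B=0.28 M=14.34 A=90.66 E=93.33
t=5.30: B=0.27 M=12.96 A=98.13 E=102.18
t=6.18: B=0.27 M=11.71 A=106.22 E=111.52
t=7.07: B=0.27 M=10.57 A=115.08 E=121.52
t=7.95: B=0.27 M=9.56 A=124.57 E=132.02
Read off A at T=7.95: 124.57

A at T = 124.57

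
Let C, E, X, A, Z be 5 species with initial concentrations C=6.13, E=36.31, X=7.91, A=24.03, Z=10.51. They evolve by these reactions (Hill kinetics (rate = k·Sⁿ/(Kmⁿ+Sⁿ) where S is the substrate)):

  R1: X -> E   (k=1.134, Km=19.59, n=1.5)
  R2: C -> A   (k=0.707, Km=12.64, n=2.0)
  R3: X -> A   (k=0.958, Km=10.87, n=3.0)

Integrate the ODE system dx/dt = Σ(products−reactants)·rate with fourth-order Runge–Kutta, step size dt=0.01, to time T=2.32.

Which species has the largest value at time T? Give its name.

RK4 with dt=0.01: 232 steps to T=2.32. Trajectory (selected grid times):
t=0.00: C=6.13 E=36.31 X=7.91 A=24.03 Z=10.51
t=0.26: C=6.10 E=36.37 X=7.78 A=24.13 Z=10.51
t=0.52: C=6.06 E=36.43 X=7.66 A=24.23 Z=10.51
t=0.77: C=6.03 E=36.48 X=7.54 A=24.33 Z=10.51
t=1.03: C=5.99 E=36.54 X=7.42 A=24.42 Z=10.51
t=1.29: C=5.96 E=36.59 X=7.31 A=24.51 Z=10.51
t=1.55: C=5.93 E=36.65 X=7.20 A=24.61 Z=10.51
t=1.80: C=5.90 E=36.70 X=7.09 A=24.69 Z=10.51
t=2.06: C=5.86 E=36.75 X=6.99 A=24.78 Z=10.51
t=2.32: C=5.83 E=36.80 X=6.89 A=24.86 Z=10.51
At T=2.32: C=5.83 E=36.80 X=6.89 A=24.86 Z=10.51; the largest is E.

Dominant species at T: E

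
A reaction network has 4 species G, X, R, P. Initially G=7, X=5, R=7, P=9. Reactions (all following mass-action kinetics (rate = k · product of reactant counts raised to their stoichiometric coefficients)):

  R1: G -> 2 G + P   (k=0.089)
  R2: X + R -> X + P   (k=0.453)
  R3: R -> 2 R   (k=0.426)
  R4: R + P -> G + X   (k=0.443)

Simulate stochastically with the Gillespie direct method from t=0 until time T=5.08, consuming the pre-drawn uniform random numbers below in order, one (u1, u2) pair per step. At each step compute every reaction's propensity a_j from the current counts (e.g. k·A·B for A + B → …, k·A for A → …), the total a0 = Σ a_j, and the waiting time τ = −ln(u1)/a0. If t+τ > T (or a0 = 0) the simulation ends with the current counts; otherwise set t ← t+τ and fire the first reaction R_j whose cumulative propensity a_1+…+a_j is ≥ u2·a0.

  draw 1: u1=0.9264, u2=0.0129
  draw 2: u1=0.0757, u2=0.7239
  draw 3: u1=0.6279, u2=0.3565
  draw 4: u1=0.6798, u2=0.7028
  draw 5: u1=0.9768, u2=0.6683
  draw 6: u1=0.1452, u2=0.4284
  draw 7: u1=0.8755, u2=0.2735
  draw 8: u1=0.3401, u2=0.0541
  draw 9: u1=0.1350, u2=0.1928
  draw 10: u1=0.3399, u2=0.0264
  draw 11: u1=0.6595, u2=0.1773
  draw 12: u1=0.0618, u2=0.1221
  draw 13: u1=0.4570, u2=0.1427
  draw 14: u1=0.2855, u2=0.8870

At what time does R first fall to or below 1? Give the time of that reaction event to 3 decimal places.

t=0.000: G=7 X=5 R=7 P=9
Draw 1: a1=0.623, a2=15.855, a3=2.982, a4=27.909, a0=47.369; τ=−ln(0.9264)/47.369=0.002 → t=0.002; u2·a0=0.0129·47.369=0.611 ≤ a1=0.623 → R1 fires; G=8 X=5 R=7 P=10
Draw 2: a1=0.712, a2=15.855, a3=2.982, a4=31.010, a0=50.559; τ=−ln(0.0757)/50.559=0.051 → t=0.053; u2·a0=0.7239·50.559=36.600; a1+…+a3=19.549 < 36.600 ≤ a1+…+a4=50.559 → R4 fires; G=9 X=6 R=6 P=9
Draw 3: a1=0.801, a2=16.308, a3=2.556, a4=23.922, a0=43.587; τ=−ln(0.6279)/43.587=0.011 → t=0.063; u2·a0=0.3565·43.587=15.539; a1=0.801 < 15.539 ≤ a1+a2=17.109 → R2 fires; G=9 X=6 R=5 P=10
Draw 4: a1=0.801, a2=13.590, a3=2.130, a4=22.150, a0=38.671; τ=−ln(0.6798)/38.671=0.010 → t=0.073; u2·a0=0.7028·38.671=27.178; a1+…+a3=16.521 < 27.178 ≤ a1+…+a4=38.671 → R4 fires; G=10 X=7 R=4 P=9
Draw 5: a1=0.890, a2=12.684, a3=1.704, a4=15.948, a0=31.226; τ=−ln(0.9768)/31.226=0.001 → t=0.074; u2·a0=0.6683·31.226=20.868; a1+…+a3=15.278 < 20.868 ≤ a1+…+a4=31.226 → R4 fires; G=11 X=8 R=3 P=8
Draw 6: a1=0.979, a2=10.872, a3=1.278, a4=10.632, a0=23.761; τ=−ln(0.1452)/23.761=0.081 → t=0.155; u2·a0=0.4284·23.761=10.179; a1=0.979 < 10.179 ≤ a1+a2=11.851 → R2 fires; G=11 X=8 R=2 P=9
Draw 7: a1=0.979, a2=7.248, a3=0.852, a4=7.974, a0=17.053; τ=−ln(0.8755)/17.053=0.008 → t=0.163; u2·a0=0.2735·17.053=4.664; a1=0.979 < 4.664 ≤ a1+a2=8.227 → R2 fires; G=11 X=8 R=1 P=10
Draw 8: a1=0.979, a2=3.624, a3=0.426, a4=4.430, a0=9.459; τ=−ln(0.3401)/9.459=0.114 → t=0.277; u2·a0=0.0541·9.459=0.512 ≤ a1=0.979 → R1 fires; G=12 X=8 R=1 P=11
Draw 9: a1=1.068, a2=3.624, a3=0.426, a4=4.873, a0=9.991; τ=−ln(0.1350)/9.991=0.200 → t=0.478; u2·a0=0.1928·9.991=1.926; a1=1.068 < 1.926 ≤ a1+a2=4.692 → R2 fires; G=12 X=8 R=0 P=12
Draw 10: a1=1.068, a2=0.000, a3=0.000, a4=0.000, a0=1.068; τ=−ln(0.3399)/1.068=1.010 → t=1.488; u2·a0=0.0264·1.068=0.028 ≤ a1=1.068 → R1 fires; G=13 X=8 R=0 P=13
Draw 11: a1=1.157, a2=0.000, a3=0.000, a4=0.000, a0=1.157; τ=−ln(0.6595)/1.157=0.360 → t=1.848; u2·a0=0.1773·1.157=0.205 ≤ a1=1.157 → R1 fires; G=14 X=8 R=0 P=14
Draw 12: a1=1.246, a2=0.000, a3=0.000, a4=0.000, a0=1.246; τ=−ln(0.0618)/1.246=2.234 → t=4.082; u2·a0=0.1221·1.246=0.152 ≤ a1=1.246 → R1 fires; G=15 X=8 R=0 P=15
Draw 13: a1=1.335, a2=0.000, a3=0.000, a4=0.000, a0=1.335; τ=−ln(0.4570)/1.335=0.587 → t=4.669; u2·a0=0.1427·1.335=0.191 ≤ a1=1.335 → R1 fires; G=16 X=8 R=0 P=16
Draw 14: a1=1.424, a2=0.000, a3=0.000, a4=0.000, a0=1.424; τ=−ln(0.2855)/1.424=0.880 → t=5.549 > T=5.08: stop.
R first becomes ≤ 1 when it reaches 1 at the event at t=0.163.

Threshold first reached at t = 0.163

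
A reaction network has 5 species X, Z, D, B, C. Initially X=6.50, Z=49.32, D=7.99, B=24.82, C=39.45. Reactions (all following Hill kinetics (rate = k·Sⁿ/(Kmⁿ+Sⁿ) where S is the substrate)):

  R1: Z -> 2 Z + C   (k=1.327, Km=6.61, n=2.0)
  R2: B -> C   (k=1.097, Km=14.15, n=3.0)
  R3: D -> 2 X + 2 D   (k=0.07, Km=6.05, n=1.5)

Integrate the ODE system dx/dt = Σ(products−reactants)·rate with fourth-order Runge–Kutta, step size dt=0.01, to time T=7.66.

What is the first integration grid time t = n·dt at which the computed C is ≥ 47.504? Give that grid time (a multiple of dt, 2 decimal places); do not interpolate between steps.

Threshold first reached at t = 3.67

RK4 with dt=0.01: 766 steps to T=7.66. Trajectory (selected grid times):
t=0.00: X=6.50 Z=49.32 D=7.99 B=24.82 C=39.45
t=0.85: X=6.57 Z=50.43 D=8.03 B=24.04 C=41.34
t=1.70: X=6.64 Z=51.54 D=8.06 B=23.27 C=43.22
t=2.55: X=6.72 Z=52.65 D=8.10 B=22.52 C=45.08
t=3.40: X=6.79 Z=53.76 D=8.13 B=21.78 C=46.93
t=3.66: X=6.81 Z=54.10 D=8.15 B=21.55 C=47.49
t=3.67: X=6.81 Z=54.11 D=8.15 B=21.55 C=47.52
t=4.26: X=6.86 Z=54.88 D=8.17 B=21.05 C=48.79
t=5.11: X=6.93 Z=56.00 D=8.21 B=20.34 C=50.61
t=5.96: X=7.01 Z=57.11 D=8.24 B=19.65 C=52.41
t=6.81: X=7.08 Z=58.22 D=8.28 B=18.98 C=54.19
t=7.66: X=7.15 Z=59.34 D=8.32 B=18.33 C=55.95
C(3.66)=47.494 < 47.504 but C(3.67)=47.516 ≥ 47.504, so the first grid time is t=3.67.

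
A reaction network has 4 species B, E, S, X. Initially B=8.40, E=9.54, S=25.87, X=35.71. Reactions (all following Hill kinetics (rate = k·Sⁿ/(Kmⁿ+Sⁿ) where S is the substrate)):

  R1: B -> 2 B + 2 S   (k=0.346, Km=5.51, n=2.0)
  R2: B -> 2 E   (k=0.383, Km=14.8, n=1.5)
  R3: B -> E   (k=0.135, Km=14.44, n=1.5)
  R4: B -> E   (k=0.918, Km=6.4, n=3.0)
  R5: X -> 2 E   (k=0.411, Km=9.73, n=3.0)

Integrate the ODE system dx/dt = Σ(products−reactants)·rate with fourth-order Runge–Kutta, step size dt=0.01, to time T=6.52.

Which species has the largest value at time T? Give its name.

Dominant species at T: X

RK4 with dt=0.01: 652 steps to T=6.52. Trajectory (selected grid times):
t=0.00: B=8.40 E=9.54 S=25.87 X=35.71
t=0.72: B=8.01 E=10.76 S=26.21 X=35.42
t=1.45: B=7.64 E=11.96 S=26.55 X=35.13
t=2.17: B=7.30 E=13.12 S=26.87 X=34.84
t=2.90: B=6.97 E=14.26 S=27.19 X=34.54
t=3.62: B=6.67 E=15.36 S=27.49 X=34.25
t=4.35: B=6.39 E=16.44 S=27.79 X=33.96
t=5.07: B=6.13 E=17.48 S=28.07 X=33.67
t=5.80: B=5.88 E=18.50 S=28.34 X=33.38
t=6.52: B=5.66 E=19.49 S=28.60 X=33.09
At T=6.52: B=5.66 E=19.49 S=28.60 X=33.09; the largest is X.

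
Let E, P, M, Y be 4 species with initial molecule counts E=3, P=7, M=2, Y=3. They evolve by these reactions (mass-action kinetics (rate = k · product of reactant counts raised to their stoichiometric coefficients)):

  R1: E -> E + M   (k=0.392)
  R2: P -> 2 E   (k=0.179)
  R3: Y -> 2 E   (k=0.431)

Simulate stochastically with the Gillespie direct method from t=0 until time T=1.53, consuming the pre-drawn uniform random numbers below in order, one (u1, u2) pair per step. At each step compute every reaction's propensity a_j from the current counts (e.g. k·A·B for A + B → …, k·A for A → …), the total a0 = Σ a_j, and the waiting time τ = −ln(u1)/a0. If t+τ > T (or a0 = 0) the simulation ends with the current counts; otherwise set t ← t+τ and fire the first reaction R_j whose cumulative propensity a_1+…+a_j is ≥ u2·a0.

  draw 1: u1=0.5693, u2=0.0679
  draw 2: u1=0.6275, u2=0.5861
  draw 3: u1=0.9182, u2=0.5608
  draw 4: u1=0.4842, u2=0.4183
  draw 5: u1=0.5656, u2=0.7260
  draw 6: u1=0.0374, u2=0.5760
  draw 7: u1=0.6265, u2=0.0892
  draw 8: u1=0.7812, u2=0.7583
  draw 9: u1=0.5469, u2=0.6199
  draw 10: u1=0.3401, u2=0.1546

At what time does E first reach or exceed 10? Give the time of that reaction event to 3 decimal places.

Threshold first reached at t = 1.281

t=0.000: E=3 P=7 M=2 Y=3
Draw 1: a1=1.176, a2=1.253, a3=1.293, a0=3.722; τ=−ln(0.5693)/3.722=0.151 → t=0.151; u2·a0=0.0679·3.722=0.253 ≤ a1=1.176 → R1 fires; E=3 P=7 M=3 Y=3
Draw 2: a1=1.176, a2=1.253, a3=1.293, a0=3.722; τ=−ln(0.6275)/3.722=0.125 → t=0.277; u2·a0=0.5861·3.722=2.181; a1=1.176 < 2.181 ≤ a1+a2=2.429 → R2 fires; E=5 P=6 M=3 Y=3
Draw 3: a1=1.960, a2=1.074, a3=1.293, a0=4.327; τ=−ln(0.9182)/4.327=0.020 → t=0.296; u2·a0=0.5608·4.327=2.427; a1=1.960 < 2.427 ≤ a1+a2=3.034 → R2 fires; E=7 P=5 M=3 Y=3
Draw 4: a1=2.744, a2=0.895, a3=1.293, a0=4.932; τ=−ln(0.4842)/4.932=0.147 → t=0.443; u2·a0=0.4183·4.932=2.063 ≤ a1=2.744 → R1 fires; E=7 P=5 M=4 Y=3
Draw 5: a1=2.744, a2=0.895, a3=1.293, a0=4.932; τ=−ln(0.5656)/4.932=0.116 → t=0.559; u2·a0=0.7260·4.932=3.581; a1=2.744 < 3.581 ≤ a1+a2=3.639 → R2 fires; E=9 P=4 M=4 Y=3
Draw 6: a1=3.528, a2=0.716, a3=1.293, a0=5.537; τ=−ln(0.0374)/5.537=0.593 → t=1.152; u2·a0=0.5760·5.537=3.189 ≤ a1=3.528 → R1 fires; E=9 P=4 M=5 Y=3
Draw 7: a1=3.528, a2=0.716, a3=1.293, a0=5.537; τ=−ln(0.6265)/5.537=0.084 → t=1.237; u2·a0=0.0892·5.537=0.494 ≤ a1=3.528 → R1 fires; E=9 P=4 M=6 Y=3
Draw 8: a1=3.528, a2=0.716, a3=1.293, a0=5.537; τ=−ln(0.7812)/5.537=0.045 → t=1.281; u2·a0=0.7583·5.537=4.199; a1=3.528 < 4.199 ≤ a1+a2=4.244 → R2 fires; E=11 P=3 M=6 Y=3
Draw 9: a1=4.312, a2=0.537, a3=1.293, a0=6.142; τ=−ln(0.5469)/6.142=0.098 → t=1.380; u2·a0=0.6199·6.142=3.807 ≤ a1=4.312 → R1 fires; E=11 P=3 M=7 Y=3
Draw 10: a1=4.312, a2=0.537, a3=1.293, a0=6.142; τ=−ln(0.3401)/6.142=0.176 → t=1.555 > T=1.53: stop.
E first becomes ≥ 10 when it reaches 11 at the event at t=1.281.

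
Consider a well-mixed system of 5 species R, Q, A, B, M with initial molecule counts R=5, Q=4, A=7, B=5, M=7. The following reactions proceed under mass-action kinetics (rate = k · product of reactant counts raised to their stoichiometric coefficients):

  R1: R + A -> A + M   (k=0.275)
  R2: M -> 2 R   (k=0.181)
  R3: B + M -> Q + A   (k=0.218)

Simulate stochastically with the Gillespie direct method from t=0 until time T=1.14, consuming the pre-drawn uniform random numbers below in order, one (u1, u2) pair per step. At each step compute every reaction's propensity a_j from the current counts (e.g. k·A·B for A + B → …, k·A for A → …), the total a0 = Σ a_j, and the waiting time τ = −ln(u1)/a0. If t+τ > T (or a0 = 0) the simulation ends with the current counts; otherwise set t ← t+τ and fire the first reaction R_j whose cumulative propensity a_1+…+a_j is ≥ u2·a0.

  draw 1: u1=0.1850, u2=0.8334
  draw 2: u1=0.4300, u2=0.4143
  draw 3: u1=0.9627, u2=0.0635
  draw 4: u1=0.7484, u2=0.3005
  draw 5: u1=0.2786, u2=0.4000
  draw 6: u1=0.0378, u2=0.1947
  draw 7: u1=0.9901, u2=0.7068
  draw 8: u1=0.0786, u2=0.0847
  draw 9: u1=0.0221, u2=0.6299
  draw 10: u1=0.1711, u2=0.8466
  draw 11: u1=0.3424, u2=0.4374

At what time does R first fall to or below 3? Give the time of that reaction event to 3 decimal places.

Threshold first reached at t = 0.142

t=0.000: R=5 Q=4 A=7 B=5 M=7
Draw 1: a1=9.625, a2=1.267, a3=7.630, a0=18.522; τ=−ln(0.1850)/18.522=0.091 → t=0.091; u2·a0=0.8334·18.522=15.436; a1+a2=10.892 < 15.436 ≤ a1+…+a3=18.522 → R3 fires; R=5 Q=5 A=8 B=4 M=6
Draw 2: a1=11.000, a2=1.086, a3=5.232, a0=17.318; τ=−ln(0.4300)/17.318=0.049 → t=0.140; u2·a0=0.4143·17.318=7.175 ≤ a1=11.000 → R1 fires; R=4 Q=5 A=8 B=4 M=7
Draw 3: a1=8.800, a2=1.267, a3=6.104, a0=16.171; τ=−ln(0.9627)/16.171=0.002 → t=0.142; u2·a0=0.0635·16.171=1.027 ≤ a1=8.800 → R1 fires; R=3 Q=5 A=8 B=4 M=8
Draw 4: a1=6.600, a2=1.448, a3=6.976, a0=15.024; τ=−ln(0.7484)/15.024=0.019 → t=0.161; u2·a0=0.3005·15.024=4.515 ≤ a1=6.600 → R1 fires; R=2 Q=5 A=8 B=4 M=9
Draw 5: a1=4.400, a2=1.629, a3=7.848, a0=13.877; τ=−ln(0.2786)/13.877=0.092 → t=0.254; u2·a0=0.4000·13.877=5.551; a1=4.400 < 5.551 ≤ a1+a2=6.029 → R2 fires; R=4 Q=5 A=8 B=4 M=8
Draw 6: a1=8.800, a2=1.448, a3=6.976, a0=17.224; τ=−ln(0.0378)/17.224=0.190 → t=0.444; u2·a0=0.1947·17.224=3.354 ≤ a1=8.800 → R1 fires; R=3 Q=5 A=8 B=4 M=9
Draw 7: a1=6.600, a2=1.629, a3=7.848, a0=16.077; τ=−ln(0.9901)/16.077=0.001 → t=0.444; u2·a0=0.7068·16.077=11.363; a1+a2=8.229 < 11.363 ≤ a1+…+a3=16.077 → R3 fires; R=3 Q=6 A=9 B=3 M=8
Draw 8: a1=7.425, a2=1.448, a3=5.232, a0=14.105; τ=−ln(0.0786)/14.105=0.180 → t=0.625; u2·a0=0.0847·14.105=1.195 ≤ a1=7.425 → R1 fires; R=2 Q=6 A=9 B=3 M=9
Draw 9: a1=4.950, a2=1.629, a3=5.886, a0=12.465; τ=−ln(0.0221)/12.465=0.306 → t=0.931; u2·a0=0.6299·12.465=7.852; a1+a2=6.579 < 7.852 ≤ a1+…+a3=12.465 → R3 fires; R=2 Q=7 A=10 B=2 M=8
Draw 10: a1=5.500, a2=1.448, a3=3.488, a0=10.436; τ=−ln(0.1711)/10.436=0.169 → t=1.100; u2·a0=0.8466·10.436=8.835; a1+a2=6.948 < 8.835 ≤ a1+…+a3=10.436 → R3 fires; R=2 Q=8 A=11 B=1 M=7
Draw 11: a1=6.050, a2=1.267, a3=1.526, a0=8.843; τ=−ln(0.3424)/8.843=0.121 → t=1.221 > T=1.14: stop.
R first becomes ≤ 3 when it reaches 3 at the event at t=0.142.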